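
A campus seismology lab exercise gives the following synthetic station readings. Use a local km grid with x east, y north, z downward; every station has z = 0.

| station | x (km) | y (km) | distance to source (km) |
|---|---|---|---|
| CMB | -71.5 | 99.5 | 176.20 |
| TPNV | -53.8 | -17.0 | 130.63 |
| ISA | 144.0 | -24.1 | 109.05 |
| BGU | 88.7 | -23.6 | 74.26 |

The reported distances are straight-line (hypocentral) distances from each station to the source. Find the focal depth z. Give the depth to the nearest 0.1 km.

Each station gives a sphere (x−x_i)² + (y−y_i)² + z² = d_i² (stations at z=0).
Subtracting the CMB sphere from TPNV and ISA: z² cancels, leaving linear equations in x and y:
35.4 x − 233.0 y = 2153.18
431.0 x − 247.2 y = 25458.85
Solving: x ≈ 58.902, y ≈ -0.292 km (keep extra digits for the depth step; rounded: 58.9, -0.3).
Then from the CMB sphere: z² = 176.20² − (x + 71.5)² − (y − 99.5)² with x = 58.902, y = -0.292, so z ≈ 63.901 ≈ 63.9 km.

z ≈ 63.9 km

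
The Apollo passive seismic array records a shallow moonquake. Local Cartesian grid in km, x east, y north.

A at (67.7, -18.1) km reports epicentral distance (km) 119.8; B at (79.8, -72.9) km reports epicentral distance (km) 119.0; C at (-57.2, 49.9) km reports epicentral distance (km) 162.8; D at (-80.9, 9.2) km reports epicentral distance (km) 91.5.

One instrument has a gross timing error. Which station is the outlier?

C

Solve using three stations at a time. Using A, B, D (subtract circle equations pairwise → linear system) gives (x, y) ≈ (-39.2, -72.2).
Distances from that point to each station vs reported:
  A: calculated 119.8 vs reported 119.8 → residual 0.0 km
  B: calculated 119.0 vs reported 119.0 → residual 0.0 km
  C: calculated 123.4 vs reported 162.8 → residual 39.4 km
  D: calculated 91.5 vs reported 91.5 → residual 0.0 km
A, B, D are mutually consistent (residuals ≈ 0); C is off by 39.4 km.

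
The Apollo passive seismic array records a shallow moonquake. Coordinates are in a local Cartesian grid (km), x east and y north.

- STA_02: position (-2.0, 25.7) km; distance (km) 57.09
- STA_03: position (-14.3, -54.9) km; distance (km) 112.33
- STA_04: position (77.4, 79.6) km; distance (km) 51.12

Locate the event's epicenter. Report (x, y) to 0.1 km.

54.5 km east, 33.9 km north

Circle about each station: (x + 2.0)² + (y − 25.7)² = 57.09²; (x + 14.3)² + (y + 54.9)² = 112.33²; (x − 77.4)² + (y − 79.6)² = 51.12².
Subtracting the STA_02 equation from the STA_03 and STA_04 equations removes the quadratic terms:
-24.6 x − 161.2 y = -6804.75
158.8 x + 107.8 y = 12308.44
Solving the 2×2 system: x ≈ 54.5, y ≈ 33.9 km.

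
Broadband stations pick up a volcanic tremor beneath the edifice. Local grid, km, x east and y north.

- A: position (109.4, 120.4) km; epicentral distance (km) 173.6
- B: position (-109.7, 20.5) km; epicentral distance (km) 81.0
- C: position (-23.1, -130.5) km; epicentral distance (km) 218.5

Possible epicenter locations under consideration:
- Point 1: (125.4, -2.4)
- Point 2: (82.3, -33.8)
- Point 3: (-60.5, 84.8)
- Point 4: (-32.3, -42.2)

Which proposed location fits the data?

Point 3

For each candidate, compare |candidate − station| to the reported distance:
Point 1: residuals A 49.8, B 155.2, C 22.4 → max 155.2 km
Point 2: residuals A 17.0, B 118.5, C 75.5 → max 118.5 km
Point 3: residuals A 0.0, B 0.0, C 0.0 → max 0.0 km
Point 4: residuals A 42.1, B 18.6, C 129.7 → max 129.7 km
Only Point 3 has all residuals ≈ 0.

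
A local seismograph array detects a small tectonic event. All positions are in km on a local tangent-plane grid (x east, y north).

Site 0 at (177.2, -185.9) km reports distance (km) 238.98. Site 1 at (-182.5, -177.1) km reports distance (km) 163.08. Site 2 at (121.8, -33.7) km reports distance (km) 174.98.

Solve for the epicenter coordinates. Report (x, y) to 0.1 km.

Circle about each station: (x − 177.2)² + (y + 185.9)² = 238.98²; (x + 182.5)² + (y + 177.1)² = 163.08²; (x − 121.8)² + (y + 33.7)² = 174.98².
Subtracting pairs of circle equations eliminates x²+y² and gives linear equations (the radical axes):
-719.4 x + 17.6 y = 29228.36
-110.8 x + 304.4 y = -23494.28
Solving the 2×2 system: x ≈ -42.9, y ≈ -92.8 km.

-42.9 km east, -92.8 km north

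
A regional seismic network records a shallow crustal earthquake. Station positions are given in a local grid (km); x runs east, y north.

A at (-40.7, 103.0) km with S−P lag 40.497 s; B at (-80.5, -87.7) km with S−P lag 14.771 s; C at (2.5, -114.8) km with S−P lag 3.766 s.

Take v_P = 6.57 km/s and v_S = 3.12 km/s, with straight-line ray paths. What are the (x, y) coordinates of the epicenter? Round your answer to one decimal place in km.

Distance from S−P lag: d = Δt · v_P v_S / (v_P − v_S) = Δt · (6.57·3.12)/(6.57−3.12) ≈ 5.9416·Δt.
So d_A = 240.62, d_B = 87.76, d_C = 22.38 km.
Circle about each station: (x + 40.7)² + (y − 103.0)² = 240.62²; (x + 80.5)² + (y + 87.7)² = 87.76²; (x − 2.5)² + (y + 114.8)² = 22.38².
Subtracting pairs of circle equations eliminates x²+y² and gives linear equations (the radical axes):
-79.6 x − 381.4 y = 52102.22
86.4 x − 435.6 y = 58316.92
Solving the 2×2 system: x ≈ -6.7, y ≈ -135.2 km.

x ≈ -6.7 km, y ≈ -135.2 km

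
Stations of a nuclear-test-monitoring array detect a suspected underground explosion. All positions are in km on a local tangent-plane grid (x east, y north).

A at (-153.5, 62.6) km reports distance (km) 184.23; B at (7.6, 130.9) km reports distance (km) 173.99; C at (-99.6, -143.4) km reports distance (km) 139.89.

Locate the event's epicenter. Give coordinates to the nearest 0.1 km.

Circle about each station: (x + 153.5)² + (y − 62.6)² = 184.23²; (x − 7.6)² + (y − 130.9)² = 173.99²; (x + 99.6)² + (y + 143.4)² = 139.89².
Subtracting pairs of circle equations eliminates x²+y² and gives linear equations (the radical axes):
322.2 x + 136.6 y = -6620.27
107.8 x − 412.0 y = 17374.19
Solving the 2×2 system: x ≈ -2.4, y ≈ -42.8 km.

x ≈ -2.4 km, y ≈ -42.8 km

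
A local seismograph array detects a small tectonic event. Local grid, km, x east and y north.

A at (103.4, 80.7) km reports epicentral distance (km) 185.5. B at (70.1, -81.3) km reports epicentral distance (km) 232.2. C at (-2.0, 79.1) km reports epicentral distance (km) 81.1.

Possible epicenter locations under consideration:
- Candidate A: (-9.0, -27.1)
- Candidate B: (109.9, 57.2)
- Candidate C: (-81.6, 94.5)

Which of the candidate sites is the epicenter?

For each candidate, compare |candidate − station| to the reported distance:
Candidate A: residuals A 29.8, B 136.3, C 25.3 → max 136.3 km
Candidate B: residuals A 161.1, B 88.1, C 32.9 → max 161.1 km
Candidate C: residuals A 0.0, B 0.0, C 0.0 → max 0.0 km
Only Candidate C has all residuals ≈ 0.

Candidate C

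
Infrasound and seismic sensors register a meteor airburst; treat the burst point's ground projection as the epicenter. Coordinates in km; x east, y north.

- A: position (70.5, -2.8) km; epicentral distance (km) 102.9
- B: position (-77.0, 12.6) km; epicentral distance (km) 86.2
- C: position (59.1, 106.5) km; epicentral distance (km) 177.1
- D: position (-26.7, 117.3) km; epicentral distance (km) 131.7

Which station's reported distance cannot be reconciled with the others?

D

Solve using three stations at a time. Using A, B, C (subtract circle equations pairwise → linear system) gives (x, y) ≈ (-19.9, -52.0).
Distances from that point to each station vs reported:
  A: calculated 102.9 vs reported 102.9 → residual 0.0 km
  B: calculated 86.2 vs reported 86.2 → residual 0.0 km
  C: calculated 177.1 vs reported 177.1 → residual 0.0 km
  D: calculated 169.5 vs reported 131.7 → residual 37.8 km
A, B, C are mutually consistent (residuals ≈ 0); D is off by 37.8 km.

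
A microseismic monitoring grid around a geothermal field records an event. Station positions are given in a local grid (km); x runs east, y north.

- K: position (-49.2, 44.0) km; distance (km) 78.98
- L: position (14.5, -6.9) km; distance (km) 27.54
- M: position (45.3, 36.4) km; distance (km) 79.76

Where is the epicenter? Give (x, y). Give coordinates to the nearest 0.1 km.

-7.7 km east, -23.2 km north

Circle about each station: (x + 49.2)² + (y − 44.0)² = 78.98²; (x − 14.5)² + (y + 6.9)² = 27.54²; (x − 45.3)² + (y − 36.4)² = 79.76².
Subtracting pairs of circle equations eliminates x²+y² and gives linear equations (the radical axes):
127.4 x − 101.8 y = 1380.61
189.0 x − 15.2 y = -1103.41
Solving the 2×2 system: x ≈ -7.7, y ≈ -23.2 km.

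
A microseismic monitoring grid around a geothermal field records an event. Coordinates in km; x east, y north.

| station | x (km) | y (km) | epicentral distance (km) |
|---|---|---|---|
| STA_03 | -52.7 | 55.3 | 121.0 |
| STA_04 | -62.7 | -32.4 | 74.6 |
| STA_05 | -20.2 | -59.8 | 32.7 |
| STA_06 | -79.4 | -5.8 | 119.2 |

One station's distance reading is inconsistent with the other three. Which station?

Solve using three stations at a time. Using STA_03, STA_04, STA_05 (subtract circle equations pairwise → linear system) gives (x, y) ≈ (10.2, -48.0).
Distances from that point to each station vs reported:
  STA_03: calculated 121.0 vs reported 121.0 → residual 0.0 km
  STA_04: calculated 74.6 vs reported 74.6 → residual 0.0 km
  STA_05: calculated 32.6 vs reported 32.7 → residual 0.1 km
  STA_06: calculated 99.1 vs reported 119.2 → residual 20.1 km
STA_03, STA_04, STA_05 are mutually consistent (residuals ≈ 0); STA_06 is off by 20.1 km.

STA_06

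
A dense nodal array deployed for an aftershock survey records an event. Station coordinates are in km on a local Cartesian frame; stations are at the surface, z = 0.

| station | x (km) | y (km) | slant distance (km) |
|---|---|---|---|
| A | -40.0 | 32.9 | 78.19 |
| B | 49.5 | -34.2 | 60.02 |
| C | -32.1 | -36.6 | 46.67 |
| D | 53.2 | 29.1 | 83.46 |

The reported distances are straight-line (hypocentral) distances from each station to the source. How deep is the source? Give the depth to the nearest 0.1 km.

depth ≈ 32.5 km

Each station gives a sphere (x−x_i)² + (y−y_i)² + z² = d_i² (stations at z=0).
Subtracting the A sphere from B and C: z² cancels, leaving linear equations in x and y:
179.0 x − 134.2 y = 3448.76
15.8 x − 139.0 y = 3623.15
Solving: x ≈ -0.301, y ≈ -26.100 km (keep extra digits for the depth step; rounded: -0.3, -26.1).
Then from the A sphere: z² = 78.19² − (x + 40.0)² − (y − 32.9)² with x = -0.301, y = -26.100, so z ≈ 32.506 ≈ 32.5 km.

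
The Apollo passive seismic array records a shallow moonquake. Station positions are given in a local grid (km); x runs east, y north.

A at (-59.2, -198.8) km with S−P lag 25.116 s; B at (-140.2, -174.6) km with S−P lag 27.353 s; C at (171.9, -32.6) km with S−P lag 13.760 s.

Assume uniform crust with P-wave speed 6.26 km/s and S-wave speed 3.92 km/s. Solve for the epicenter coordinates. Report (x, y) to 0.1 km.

Distance from S−P lag: d = Δt · v_P v_S / (v_P − v_S) = Δt · (6.26·3.92)/(6.26−3.92) ≈ 10.4868·Δt.
So d_A = 263.39, d_B = 286.85, d_C = 144.30 km.
Circle about each station: (x + 59.2)² + (y + 198.8)² = 263.39²; (x + 140.2)² + (y + 174.6)² = 286.85²; (x − 171.9)² + (y + 32.6)² = 144.30².
Subtracting pairs of circle equations eliminates x²+y² and gives linear equations (the radical axes):
-162.0 x + 48.4 y = -5793.51
462.2 x + 332.4 y = 36138.09
Solving the 2×2 system: x ≈ 48.2, y ≈ 41.7 km.
Check against A (with the unrounded x, y): √((x + 59.2)²+(y + 198.8)²) = 263.38 ≈ 263.39 km. ✓

48.2 km east, 41.7 km north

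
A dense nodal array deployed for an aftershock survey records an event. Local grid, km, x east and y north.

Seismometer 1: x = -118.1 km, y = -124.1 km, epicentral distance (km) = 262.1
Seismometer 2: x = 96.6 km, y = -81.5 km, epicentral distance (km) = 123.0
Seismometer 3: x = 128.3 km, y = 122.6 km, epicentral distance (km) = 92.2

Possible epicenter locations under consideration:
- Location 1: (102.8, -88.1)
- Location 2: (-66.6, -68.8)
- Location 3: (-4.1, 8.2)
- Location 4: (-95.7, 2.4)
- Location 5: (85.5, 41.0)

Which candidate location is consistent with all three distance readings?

Location 5

For each candidate, compare |candidate − station| to the reported distance:
Location 1: residuals Seismometer 1 38.3, Seismometer 2 113.9, Seismometer 3 120.0 → max 120.0 km
Location 2: residuals Seismometer 1 186.5, Seismometer 2 40.7, Seismometer 3 181.0 → max 186.5 km
Location 3: residuals Seismometer 1 87.5, Seismometer 2 11.9, Seismometer 3 82.8 → max 87.5 km
Location 4: residuals Seismometer 1 133.6, Seismometer 2 86.8, Seismometer 3 162.0 → max 162.0 km
Location 5: residuals Seismometer 1 0.0, Seismometer 2 0.0, Seismometer 3 0.1 → max 0.1 km
Only Location 5 has all residuals ≈ 0.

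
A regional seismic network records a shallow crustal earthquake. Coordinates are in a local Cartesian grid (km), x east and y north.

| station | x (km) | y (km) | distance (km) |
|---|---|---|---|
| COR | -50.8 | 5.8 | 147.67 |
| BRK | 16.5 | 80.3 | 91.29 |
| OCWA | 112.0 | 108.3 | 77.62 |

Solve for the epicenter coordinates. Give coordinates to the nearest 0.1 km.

Circle about each station: (x + 50.8)² + (y − 5.8)² = 147.67²; (x − 16.5)² + (y − 80.3)² = 91.29²; (x − 112.0)² + (y − 108.3)² = 77.62².
Subtracting the COR equation from the BRK and OCWA equations removes the quadratic terms:
134.6 x + 149.0 y = 17578.62
325.6 x + 205.0 y = 37440.17
Solving the 2×2 system: x ≈ 94.4, y ≈ 32.7 km.

94.4 km east, 32.7 km north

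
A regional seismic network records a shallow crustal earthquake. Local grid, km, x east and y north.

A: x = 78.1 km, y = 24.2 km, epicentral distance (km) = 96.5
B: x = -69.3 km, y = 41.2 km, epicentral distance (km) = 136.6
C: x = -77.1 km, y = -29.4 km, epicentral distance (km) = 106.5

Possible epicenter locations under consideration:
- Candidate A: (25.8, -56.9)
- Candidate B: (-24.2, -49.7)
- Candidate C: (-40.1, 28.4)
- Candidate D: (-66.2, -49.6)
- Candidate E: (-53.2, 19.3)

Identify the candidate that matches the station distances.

Candidate A

For each candidate, compare |candidate − station| to the reported distance:
Candidate A: residuals A 0.0, B 0.0, C 0.0 → max 0.0 km
Candidate B: residuals A 29.7, B 35.1, C 49.8 → max 49.8 km
Candidate C: residuals A 21.8, B 104.7, C 37.9 → max 104.7 km
Candidate D: residuals A 65.6, B 45.7, C 83.5 → max 83.5 km
Candidate E: residuals A 34.9, B 109.4, C 52.3 → max 109.4 km
Only Candidate A has all residuals ≈ 0.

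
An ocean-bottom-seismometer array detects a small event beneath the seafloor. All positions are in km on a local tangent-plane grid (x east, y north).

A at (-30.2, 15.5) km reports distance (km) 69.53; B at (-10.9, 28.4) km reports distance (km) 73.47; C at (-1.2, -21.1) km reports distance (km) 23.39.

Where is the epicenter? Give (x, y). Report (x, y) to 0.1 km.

x ≈ 8.0 km, y ≈ -42.6 km

Circle about each station: (x + 30.2)² + (y − 15.5)² = 69.53²; (x + 10.9)² + (y − 28.4)² = 73.47²; (x + 1.2)² + (y + 21.1)² = 23.39².
Subtracting the A equation from the B and C equations removes the quadratic terms:
38.6 x + 25.8 y = -790.34
58.0 x − 73.2 y = 3581.69
Solving the 2×2 system: x ≈ 8.0, y ≈ -42.6 km.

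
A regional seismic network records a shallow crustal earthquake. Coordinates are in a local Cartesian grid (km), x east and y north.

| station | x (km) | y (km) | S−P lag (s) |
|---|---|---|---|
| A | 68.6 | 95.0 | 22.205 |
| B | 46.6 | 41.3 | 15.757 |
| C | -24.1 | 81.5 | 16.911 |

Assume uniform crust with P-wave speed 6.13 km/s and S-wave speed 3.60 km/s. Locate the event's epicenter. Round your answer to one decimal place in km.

Distance from S−P lag: d = Δt · v_P v_S / (v_P − v_S) = Δt · (6.13·3.60)/(6.13−3.60) ≈ 8.7225·Δt.
So d_A = 193.68, d_B = 137.44, d_C = 147.51 km.
Circle about each station: (x − 68.6)² + (y − 95.0)² = 193.68²; (x − 46.6)² + (y − 41.3)² = 137.44²; (x + 24.1)² + (y − 81.5)² = 147.51².
Subtracting pairs of circle equations eliminates x²+y² and gives linear equations (the radical axes):
-44.0 x − 107.4 y = 8768.48
-185.4 x − 27.0 y = 9244.84
Solving the 2×2 system: x ≈ -40.4, y ≈ -65.1 km.

-40.4 km east, -65.1 km north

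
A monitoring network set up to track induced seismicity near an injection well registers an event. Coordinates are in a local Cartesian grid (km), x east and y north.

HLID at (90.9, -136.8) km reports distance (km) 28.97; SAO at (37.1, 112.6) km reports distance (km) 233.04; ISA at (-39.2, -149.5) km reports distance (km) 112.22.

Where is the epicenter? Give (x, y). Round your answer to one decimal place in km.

Circle about each station: (x − 90.9)² + (y + 136.8)² = 28.97²; (x − 37.1)² + (y − 112.6)² = 233.04²; (x + 39.2)² + (y + 149.5)² = 112.22².
Subtracting the HLID equation from the SAO and ISA equations removes the quadratic terms:
-107.6 x + 498.8 y = -66390.26
-260.2 x − 25.4 y = -14844.23
Solving the 2×2 system: x ≈ 68.6, y ≈ -118.3 km.
Check against HLID (with the unrounded x, y): √((x − 90.9)²+(y + 136.8)²) = 28.98 ≈ 28.97 km. ✓

68.6 km east, -118.3 km north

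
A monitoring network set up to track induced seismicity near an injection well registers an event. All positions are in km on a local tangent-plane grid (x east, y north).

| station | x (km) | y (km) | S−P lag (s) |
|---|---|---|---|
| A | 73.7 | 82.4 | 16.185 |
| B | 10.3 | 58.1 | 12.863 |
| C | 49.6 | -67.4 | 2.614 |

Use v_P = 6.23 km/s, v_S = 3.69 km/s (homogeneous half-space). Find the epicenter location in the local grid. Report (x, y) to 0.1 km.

(28.4, -56.9)

Distance from S−P lag: d = Δt · v_P v_S / (v_P − v_S) = Δt · (6.23·3.69)/(6.23−3.69) ≈ 9.0507·Δt.
So d_A = 146.49, d_B = 116.42, d_C = 23.66 km.
Circle about each station: (x − 73.7)² + (y − 82.4)² = 146.49²; (x − 10.3)² + (y − 58.1)² = 116.42²; (x − 49.6)² + (y + 67.4)² = 23.66².
Subtracting the A equation from the B and C equations removes the quadratic terms:
-126.8 x − 48.6 y = -834.05
-48.2 x − 299.6 y = 15680.99
Solving the 2×2 system: x ≈ 28.4, y ≈ -56.9 km.
Check against A (with the unrounded x, y): √((x − 73.7)²+(y − 82.4)²) = 146.49 ≈ 146.49 km. ✓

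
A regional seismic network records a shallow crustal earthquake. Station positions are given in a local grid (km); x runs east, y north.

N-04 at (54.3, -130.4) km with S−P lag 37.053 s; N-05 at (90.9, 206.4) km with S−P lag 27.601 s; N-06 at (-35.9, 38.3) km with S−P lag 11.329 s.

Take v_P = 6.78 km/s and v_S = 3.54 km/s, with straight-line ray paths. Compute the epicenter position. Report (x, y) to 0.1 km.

Distance from S−P lag: d = Δt · v_P v_S / (v_P − v_S) = Δt · (6.78·3.54)/(6.78−3.54) ≈ 7.4078·Δt.
So d_N-04 = 274.48, d_N-05 = 204.46, d_N-06 = 83.92 km.
Circle about each station: (x − 54.3)² + (y + 130.4)² = 274.48²; (x − 90.9)² + (y − 206.4)² = 204.46²; (x + 35.9)² + (y − 38.3)² = 83.92².
Subtracting the N-04 equation from the N-05 and N-06 equations removes the quadratic terms:
73.2 x + 673.6 y = 64446.50
-180.4 x + 337.4 y = 51099.75
Solving the 2×2 system: x ≈ -86.7, y ≈ 105.1 km.

-86.7 km east, 105.1 km north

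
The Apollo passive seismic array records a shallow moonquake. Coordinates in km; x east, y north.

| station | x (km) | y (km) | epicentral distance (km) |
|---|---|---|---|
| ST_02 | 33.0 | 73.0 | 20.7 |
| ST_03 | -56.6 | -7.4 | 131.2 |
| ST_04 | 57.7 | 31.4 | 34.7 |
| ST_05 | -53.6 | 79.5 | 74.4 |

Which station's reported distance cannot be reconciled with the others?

ST_05

Solve using three stations at a time. Using ST_02, ST_03, ST_04 (subtract circle equations pairwise → linear system) gives (x, y) ≈ (52.4, 65.7).
Distances from that point to each station vs reported:
  ST_02: calculated 20.7 vs reported 20.7 → residual 0.0 km
  ST_03: calculated 131.2 vs reported 131.2 → residual 0.0 km
  ST_04: calculated 34.7 vs reported 34.7 → residual 0.0 km
  ST_05: calculated 106.9 vs reported 74.4 → residual 32.5 km
ST_02, ST_03, ST_04 are mutually consistent (residuals ≈ 0); ST_05 is off by 32.5 km.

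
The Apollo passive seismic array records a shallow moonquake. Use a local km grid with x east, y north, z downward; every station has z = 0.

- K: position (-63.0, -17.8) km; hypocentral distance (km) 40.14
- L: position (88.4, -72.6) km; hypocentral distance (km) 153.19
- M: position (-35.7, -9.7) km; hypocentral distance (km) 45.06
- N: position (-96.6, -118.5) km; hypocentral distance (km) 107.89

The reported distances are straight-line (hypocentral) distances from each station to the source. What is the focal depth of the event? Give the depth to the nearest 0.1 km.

Each station gives a sphere (x−x_i)² + (y−y_i)² + z² = d_i² (stations at z=0).
Subtracting the K sphere from L and M: z² cancels, leaving linear equations in x and y:
302.8 x − 109.6 y = -13056.48
54.6 x + 16.2 y = -3336.44
Solving: x ≈ -53.004, y ≈ -27.310 km (keep extra digits for the depth step; rounded: -53.0, -27.3).
Then from the K sphere: z² = 40.14² − (x + 63.0)² − (y + 17.8)² with x = -53.004, y = -27.310, so z ≈ 37.694 ≈ 37.7 km.

depth ≈ 37.7 km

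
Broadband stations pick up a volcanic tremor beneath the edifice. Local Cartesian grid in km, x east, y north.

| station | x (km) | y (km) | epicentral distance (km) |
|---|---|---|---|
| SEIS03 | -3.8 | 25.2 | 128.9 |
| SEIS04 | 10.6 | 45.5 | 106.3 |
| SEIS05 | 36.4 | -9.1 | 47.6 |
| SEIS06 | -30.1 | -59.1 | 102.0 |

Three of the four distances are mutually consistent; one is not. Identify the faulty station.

SEIS03

Solve using three stations at a time. Using SEIS04, SEIS05, SEIS06 (subtract circle equations pairwise → linear system) gives (x, y) ≈ (70.5, -42.3).
Distances from that point to each station vs reported:
  SEIS03: calculated 100.4 vs reported 128.9 → residual 28.5 km
  SEIS04: calculated 106.3 vs reported 106.3 → residual 0.0 km
  SEIS05: calculated 47.6 vs reported 47.6 → residual 0.0 km
  SEIS06: calculated 102.0 vs reported 102.0 → residual 0.0 km
SEIS04, SEIS05, SEIS06 are mutually consistent (residuals ≈ 0); SEIS03 is off by 28.5 km.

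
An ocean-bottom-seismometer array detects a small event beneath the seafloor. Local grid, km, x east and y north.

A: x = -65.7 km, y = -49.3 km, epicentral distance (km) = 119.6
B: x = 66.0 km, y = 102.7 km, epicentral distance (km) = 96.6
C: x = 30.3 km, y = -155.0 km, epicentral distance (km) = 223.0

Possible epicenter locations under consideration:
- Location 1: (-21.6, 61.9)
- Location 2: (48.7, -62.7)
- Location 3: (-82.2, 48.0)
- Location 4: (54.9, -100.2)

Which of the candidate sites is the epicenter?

For each candidate, compare |candidate − station| to the reported distance:
Location 1: residuals A 0.0, B 0.0, C 0.0 → max 0.0 km
Location 2: residuals A 4.4, B 69.7, C 128.9 → max 128.9 km
Location 3: residuals A 20.9, B 61.4, C 9.1 → max 61.4 km
Location 4: residuals A 11.3, B 106.6, C 162.9 → max 162.9 km
Only Location 1 has all residuals ≈ 0.

Location 1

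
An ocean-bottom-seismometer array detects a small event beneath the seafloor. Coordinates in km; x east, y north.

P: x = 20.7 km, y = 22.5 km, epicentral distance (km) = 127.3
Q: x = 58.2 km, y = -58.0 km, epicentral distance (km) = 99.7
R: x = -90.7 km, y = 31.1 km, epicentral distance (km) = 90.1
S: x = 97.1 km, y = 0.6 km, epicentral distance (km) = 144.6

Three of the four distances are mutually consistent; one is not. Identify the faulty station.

Solve using three stations at a time. Using Q, R, S (subtract circle equations pairwise → linear system) gives (x, y) ≈ (-40.5, -43.8).
Distances from that point to each station vs reported:
  P: calculated 90.3 vs reported 127.3 → residual 37.0 km
  Q: calculated 99.8 vs reported 99.7 → residual 0.1 km
  R: calculated 90.2 vs reported 90.1 → residual 0.1 km
  S: calculated 144.6 vs reported 144.6 → residual 0.0 km
Q, R, S are mutually consistent (residuals ≈ 0); P is off by 37.0 km.

P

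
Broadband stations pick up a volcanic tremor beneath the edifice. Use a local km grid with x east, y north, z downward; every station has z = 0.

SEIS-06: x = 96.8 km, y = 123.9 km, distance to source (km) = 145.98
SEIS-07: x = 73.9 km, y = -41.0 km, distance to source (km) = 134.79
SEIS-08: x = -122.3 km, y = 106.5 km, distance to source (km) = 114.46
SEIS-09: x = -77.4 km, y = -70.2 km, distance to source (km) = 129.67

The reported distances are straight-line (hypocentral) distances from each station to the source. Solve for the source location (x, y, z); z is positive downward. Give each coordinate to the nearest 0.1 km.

Each station gives a sphere (x−x_i)² + (y−y_i)² + z² = d_i² (stations at z=0).
Subtracting the SEIS-06 sphere from SEIS-07 and SEIS-08: z² cancels, leaving linear equations in x and y:
-45.8 x − 329.8 y = -14437.42
-438.2 x − 34.8 y = 9787.16
Solving: x ≈ -26.099, y ≈ 47.401 km (keep extra digits for the depth step; rounded: -26.1, 47.4).
Then from the SEIS-06 sphere: z² = 145.98² − (x − 96.8)² − (y − 123.9)² with x = -26.099, y = 47.401, so z ≈ 18.812 ≈ 18.8 km.

(-26.1, 47.4, 18.8)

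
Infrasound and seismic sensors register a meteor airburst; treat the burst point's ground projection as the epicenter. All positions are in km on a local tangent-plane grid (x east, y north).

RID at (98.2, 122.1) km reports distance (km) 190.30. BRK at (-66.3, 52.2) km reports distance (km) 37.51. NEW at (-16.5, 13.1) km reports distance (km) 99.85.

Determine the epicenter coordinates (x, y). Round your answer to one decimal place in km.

Circle about each station: (x − 98.2)² + (y − 122.1)² = 190.30²; (x + 66.3)² + (y − 52.2)² = 37.51²; (x + 16.5)² + (y − 13.1)² = 99.85².
Subtracting the RID equation from the BRK and NEW equations removes the quadratic terms:
-329.0 x − 139.8 y = 17375.97
-229.4 x − 218.0 y = 2136.28
Solving the 2×2 system: x ≈ -88.0, y ≈ 82.8 km.

-88.0 km east, 82.8 km north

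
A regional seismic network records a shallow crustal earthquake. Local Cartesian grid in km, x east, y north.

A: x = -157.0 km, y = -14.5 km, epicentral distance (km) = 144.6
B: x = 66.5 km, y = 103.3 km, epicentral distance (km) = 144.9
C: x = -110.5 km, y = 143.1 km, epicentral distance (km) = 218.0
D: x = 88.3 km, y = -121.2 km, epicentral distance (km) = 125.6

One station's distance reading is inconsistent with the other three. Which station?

Solve using three stations at a time. Using A, C, D (subtract circle equations pairwise → linear system) gives (x, y) ≈ (-18.0, -54.3).
Distances from that point to each station vs reported:
  A: calculated 144.6 vs reported 144.6 → residual 0.0 km
  B: calculated 178.8 vs reported 144.9 → residual 33.9 km
  C: calculated 218.0 vs reported 218.0 → residual 0.0 km
  D: calculated 125.6 vs reported 125.6 → residual 0.0 km
A, C, D are mutually consistent (residuals ≈ 0); B is off by 33.9 km.

B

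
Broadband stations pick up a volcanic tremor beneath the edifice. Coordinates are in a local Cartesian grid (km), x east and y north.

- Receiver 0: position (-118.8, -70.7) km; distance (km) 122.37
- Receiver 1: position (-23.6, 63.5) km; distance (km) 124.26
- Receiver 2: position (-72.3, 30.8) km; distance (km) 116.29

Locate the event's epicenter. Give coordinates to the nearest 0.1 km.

x ≈ 2.9 km, y ≈ -57.9 km

Circle about each station: (x + 118.8)² + (y + 70.7)² = 122.37²; (x + 23.6)² + (y − 63.5)² = 124.26²; (x + 72.3)² + (y − 30.8)² = 116.29².
Subtracting pairs of circle equations eliminates x²+y² and gives linear equations (the radical axes):
190.4 x + 268.4 y = -14988.85
93.0 x + 203.0 y = -11484.95
Solving the 2×2 system: x ≈ 2.9, y ≈ -57.9 km.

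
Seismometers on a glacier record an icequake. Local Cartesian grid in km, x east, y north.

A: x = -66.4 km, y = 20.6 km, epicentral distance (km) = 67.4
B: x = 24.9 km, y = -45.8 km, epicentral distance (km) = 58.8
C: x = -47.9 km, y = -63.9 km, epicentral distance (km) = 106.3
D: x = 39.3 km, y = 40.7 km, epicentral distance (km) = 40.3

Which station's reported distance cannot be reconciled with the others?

B

Solve using three stations at a time. Using A, C, D (subtract circle equations pairwise → linear system) gives (x, y) ≈ (0.2, 30.9).
Distances from that point to each station vs reported:
  A: calculated 67.4 vs reported 67.4 → residual 0.0 km
  B: calculated 80.6 vs reported 58.8 → residual 21.8 km
  C: calculated 106.3 vs reported 106.3 → residual 0.0 km
  D: calculated 40.3 vs reported 40.3 → residual 0.0 km
A, C, D are mutually consistent (residuals ≈ 0); B is off by 21.8 km.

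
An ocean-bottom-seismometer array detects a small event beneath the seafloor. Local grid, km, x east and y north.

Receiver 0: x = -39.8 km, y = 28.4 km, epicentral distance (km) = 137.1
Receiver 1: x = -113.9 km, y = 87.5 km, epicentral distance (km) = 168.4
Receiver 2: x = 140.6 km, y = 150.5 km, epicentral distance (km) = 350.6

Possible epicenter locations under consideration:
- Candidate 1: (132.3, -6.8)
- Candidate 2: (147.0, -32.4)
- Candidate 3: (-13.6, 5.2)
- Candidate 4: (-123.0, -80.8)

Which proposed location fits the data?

For each candidate, compare |candidate − station| to the reported distance:
Candidate 1: residuals Receiver 0 38.6, Receiver 1 95.2, Receiver 2 193.1 → max 193.1 km
Candidate 2: residuals Receiver 0 59.3, Receiver 1 118.7, Receiver 2 167.6 → max 167.6 km
Candidate 3: residuals Receiver 0 102.1, Receiver 1 38.7, Receiver 2 138.7 → max 138.7 km
Candidate 4: residuals Receiver 0 0.2, Receiver 1 0.1, Receiver 2 0.1 → max 0.2 km
Only Candidate 4 has all residuals ≈ 0.

Candidate 4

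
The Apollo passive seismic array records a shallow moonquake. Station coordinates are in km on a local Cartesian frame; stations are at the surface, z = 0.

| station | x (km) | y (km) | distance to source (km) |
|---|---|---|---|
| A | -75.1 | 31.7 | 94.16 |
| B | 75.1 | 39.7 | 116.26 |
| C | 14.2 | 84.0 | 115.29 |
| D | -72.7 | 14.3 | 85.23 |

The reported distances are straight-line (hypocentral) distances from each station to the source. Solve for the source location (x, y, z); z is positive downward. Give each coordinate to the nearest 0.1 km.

Each station gives a sphere (x−x_i)² + (y−y_i)² + z² = d_i² (stations at z=0).
Subtracting the A sphere from B and C: z² cancels, leaving linear equations in x and y:
300.4 x + 16.0 y = -4079.08
178.6 x + 104.6 y = -3812.94
Solving: x ≈ -12.801, y ≈ -14.595 km (keep extra digits for the depth step; rounded: -12.8, -14.6).
Then from the A sphere: z² = 94.16² − (x + 75.1)² − (y − 31.7)² with x = -12.801, y = -14.595, so z ≈ 53.308 ≈ 53.3 km.
Check against D (with the unrounded solution): distance 85.23 ≈ 85.23 km. ✓

(-12.8, -14.6, 53.3)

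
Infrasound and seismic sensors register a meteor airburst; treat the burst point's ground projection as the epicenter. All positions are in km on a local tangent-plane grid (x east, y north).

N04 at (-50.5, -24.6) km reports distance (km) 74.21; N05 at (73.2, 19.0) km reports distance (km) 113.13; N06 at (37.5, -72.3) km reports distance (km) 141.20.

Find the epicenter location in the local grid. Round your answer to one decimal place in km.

(-36.1, 48.2)

Circle about each station: (x + 50.5)² + (y + 24.6)² = 74.21²; (x − 73.2)² + (y − 19.0)² = 113.13²; (x − 37.5)² + (y + 72.3)² = 141.20².
Subtracting the N04 equation from the N05 and N06 equations removes the quadratic terms:
247.4 x + 87.2 y = -4727.44
176.0 x − 95.4 y = -10952.19
Solving the 2×2 system: x ≈ -36.1, y ≈ 48.2 km.
Check against N04 (with the unrounded x, y): √((x + 50.5)²+(y + 24.6)²) = 74.22 ≈ 74.21 km. ✓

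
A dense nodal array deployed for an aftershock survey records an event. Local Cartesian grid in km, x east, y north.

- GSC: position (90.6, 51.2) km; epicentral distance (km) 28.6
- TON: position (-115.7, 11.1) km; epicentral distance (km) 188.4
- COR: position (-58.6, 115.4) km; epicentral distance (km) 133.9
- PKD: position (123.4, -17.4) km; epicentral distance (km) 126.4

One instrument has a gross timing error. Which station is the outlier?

Solve using three stations at a time. Using GSC, TON, COR (subtract circle equations pairwise → linear system) gives (x, y) ≈ (65.1, 64.1).
Distances from that point to each station vs reported:
  GSC: calculated 28.6 vs reported 28.6 → residual 0.0 km
  TON: calculated 188.4 vs reported 188.4 → residual 0.0 km
  COR: calculated 133.9 vs reported 133.9 → residual 0.0 km
  PKD: calculated 100.2 vs reported 126.4 → residual 26.2 km
GSC, TON, COR are mutually consistent (residuals ≈ 0); PKD is off by 26.2 km.

PKD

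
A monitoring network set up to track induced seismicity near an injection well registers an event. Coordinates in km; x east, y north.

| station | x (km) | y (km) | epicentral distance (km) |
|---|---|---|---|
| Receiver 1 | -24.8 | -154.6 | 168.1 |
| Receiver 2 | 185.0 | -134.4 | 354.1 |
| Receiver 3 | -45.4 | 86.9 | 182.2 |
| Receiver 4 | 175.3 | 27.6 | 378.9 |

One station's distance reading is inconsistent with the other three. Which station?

Receiver 4

Solve using three stations at a time. Using Receiver 1, Receiver 2, Receiver 3 (subtract circle equations pairwise → linear system) gives (x, y) ≈ (-160.0, -54.7).
Distances from that point to each station vs reported:
  Receiver 1: calculated 168.1 vs reported 168.1 → residual 0.0 km
  Receiver 2: calculated 354.1 vs reported 354.1 → residual 0.0 km
  Receiver 3: calculated 182.2 vs reported 182.2 → residual 0.0 km
  Receiver 4: calculated 345.3 vs reported 378.9 → residual 33.6 km
Receiver 1, Receiver 2, Receiver 3 are mutually consistent (residuals ≈ 0); Receiver 4 is off by 33.6 km.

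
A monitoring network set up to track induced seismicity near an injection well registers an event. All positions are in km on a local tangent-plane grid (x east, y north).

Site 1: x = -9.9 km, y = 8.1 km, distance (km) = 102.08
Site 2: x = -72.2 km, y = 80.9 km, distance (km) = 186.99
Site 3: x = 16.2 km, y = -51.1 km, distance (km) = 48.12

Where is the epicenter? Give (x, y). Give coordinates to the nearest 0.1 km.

(-5.8, -93.9)

Circle about each station: (x + 9.9)² + (y − 8.1)² = 102.08²; (x + 72.2)² + (y − 80.9)² = 186.99²; (x − 16.2)² + (y + 51.1)² = 48.12².
Subtracting pairs of circle equations eliminates x²+y² and gives linear equations (the radical axes):
-124.6 x + 145.6 y = -12950.90
52.2 x − 118.4 y = 10814.82
Solving the 2×2 system: x ≈ -5.8, y ≈ -93.9 km.
Check against Site 1 (with the unrounded x, y): √((x + 9.9)²+(y − 8.1)²) = 102.07 ≈ 102.08 km. ✓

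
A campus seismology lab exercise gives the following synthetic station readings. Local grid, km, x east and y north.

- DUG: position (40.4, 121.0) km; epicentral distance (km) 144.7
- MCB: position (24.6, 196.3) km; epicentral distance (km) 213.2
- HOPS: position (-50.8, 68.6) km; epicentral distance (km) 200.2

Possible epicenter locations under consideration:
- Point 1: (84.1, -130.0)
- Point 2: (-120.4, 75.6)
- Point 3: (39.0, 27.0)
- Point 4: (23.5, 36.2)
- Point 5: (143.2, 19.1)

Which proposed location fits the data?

For each candidate, compare |candidate − station| to the reported distance:
Point 1: residuals DUG 110.1, MCB 118.5, HOPS 39.9 → max 118.5 km
Point 2: residuals DUG 22.4, MCB 24.5, HOPS 130.2 → max 130.2 km
Point 3: residuals DUG 50.7, MCB 43.3, HOPS 101.2 → max 101.2 km
Point 4: residuals DUG 58.2, MCB 53.1, HOPS 119.1 → max 119.1 km
Point 5: residuals DUG 0.0, MCB 0.0, HOPS 0.0 → max 0.0 km
Only Point 5 has all residuals ≈ 0.

Point 5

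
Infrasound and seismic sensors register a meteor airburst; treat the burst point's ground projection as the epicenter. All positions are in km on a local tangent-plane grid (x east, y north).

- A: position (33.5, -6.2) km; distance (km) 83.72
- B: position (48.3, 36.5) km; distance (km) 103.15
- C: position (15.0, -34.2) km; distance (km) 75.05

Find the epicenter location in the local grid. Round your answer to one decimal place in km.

x ≈ -49.6 km, y ≈ 4.0 km

Circle about each station: (x − 33.5)² + (y + 6.2)² = 83.72²; (x − 48.3)² + (y − 36.5)² = 103.15²; (x − 15.0)² + (y + 34.2)² = 75.05².
Subtracting the A equation from the B and C equations removes the quadratic terms:
29.6 x + 85.4 y = -1126.43
-37.0 x − 56.0 y = 1610.49
Solving the 2×2 system: x ≈ -49.6, y ≈ 4.0 km.
Check against A (with the unrounded x, y): √((x − 33.5)²+(y + 6.2)²) = 83.69 ≈ 83.72 km. ✓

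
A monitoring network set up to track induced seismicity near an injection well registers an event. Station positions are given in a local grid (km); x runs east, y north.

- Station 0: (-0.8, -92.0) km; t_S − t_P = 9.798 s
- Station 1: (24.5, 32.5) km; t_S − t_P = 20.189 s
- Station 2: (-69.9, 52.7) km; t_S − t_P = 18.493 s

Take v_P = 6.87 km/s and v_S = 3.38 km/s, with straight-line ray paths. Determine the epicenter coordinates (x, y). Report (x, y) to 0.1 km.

x ≈ -62.2 km, y ≈ -70.1 km

Distance from S−P lag: d = Δt · v_P v_S / (v_P − v_S) = Δt · (6.87·3.38)/(6.87−3.38) ≈ 6.6535·Δt.
So d_Station 0 = 65.19, d_Station 1 = 134.33, d_Station 2 = 123.04 km.
Circle about each station: (x + 0.8)² + (y + 92.0)² = 65.19²; (x − 24.5)² + (y − 32.5)² = 134.33²; (x + 69.9)² + (y − 52.7)² = 123.04².
Subtracting the Station 0 equation from the Station 1 and Station 2 equations removes the quadratic terms:
50.6 x + 249.0 y = -20602.95
-138.2 x + 289.4 y = -11690.45
Solving the 2×2 system: x ≈ -62.2, y ≈ -70.1 km.
Check against Station 0 (with the unrounded x, y): √((x + 0.8)²+(y + 92.0)²) = 65.19 ≈ 65.19 km. ✓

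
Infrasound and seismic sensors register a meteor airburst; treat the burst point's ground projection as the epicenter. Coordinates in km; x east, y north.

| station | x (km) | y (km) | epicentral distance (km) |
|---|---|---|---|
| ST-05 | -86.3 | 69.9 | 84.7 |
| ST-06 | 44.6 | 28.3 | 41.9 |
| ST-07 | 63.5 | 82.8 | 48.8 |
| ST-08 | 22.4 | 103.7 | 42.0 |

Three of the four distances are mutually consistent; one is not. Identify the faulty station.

ST-05

Solve using three stations at a time. Using ST-06, ST-07, ST-08 (subtract circle equations pairwise → linear system) gives (x, y) ≈ (19.4, 61.8).
Distances from that point to each station vs reported:
  ST-05: calculated 106.1 vs reported 84.7 → residual 21.4 km
  ST-06: calculated 41.9 vs reported 41.9 → residual 0.0 km
  ST-07: calculated 48.8 vs reported 48.8 → residual 0.0 km
  ST-08: calculated 42.0 vs reported 42.0 → residual 0.0 km
ST-06, ST-07, ST-08 are mutually consistent (residuals ≈ 0); ST-05 is off by 21.4 km.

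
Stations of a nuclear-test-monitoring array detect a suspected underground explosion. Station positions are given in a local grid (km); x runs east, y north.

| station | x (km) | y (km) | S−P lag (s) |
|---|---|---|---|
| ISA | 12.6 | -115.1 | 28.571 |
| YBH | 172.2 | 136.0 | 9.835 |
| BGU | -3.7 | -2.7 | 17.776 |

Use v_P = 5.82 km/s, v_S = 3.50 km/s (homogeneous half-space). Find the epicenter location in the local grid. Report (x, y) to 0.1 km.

x ≈ 86.6 km, y ≈ 124.6 km

Distance from S−P lag: d = Δt · v_P v_S / (v_P − v_S) = Δt · (5.82·3.50)/(5.82−3.50) ≈ 8.7802·Δt.
So d_ISA = 250.86, d_YBH = 86.35, d_BGU = 156.08 km.
Circle about each station: (x − 12.6)² + (y + 115.1)² = 250.86²; (x − 172.2)² + (y − 136.0)² = 86.35²; (x + 3.7)² + (y + 2.7)² = 156.08².
Subtracting the ISA equation from the YBH and BGU equations removes the quadratic terms:
319.2 x + 502.2 y = 90216.49
-32.6 x + 224.8 y = 25183.98
Solving the 2×2 system: x ≈ 86.6, y ≈ 124.6 km.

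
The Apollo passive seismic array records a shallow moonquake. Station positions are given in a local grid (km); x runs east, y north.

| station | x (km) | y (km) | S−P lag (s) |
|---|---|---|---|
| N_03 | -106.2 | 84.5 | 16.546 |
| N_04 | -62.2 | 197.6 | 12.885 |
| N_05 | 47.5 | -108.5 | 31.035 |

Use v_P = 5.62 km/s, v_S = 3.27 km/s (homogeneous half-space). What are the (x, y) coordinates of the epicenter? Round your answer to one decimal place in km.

Distance from S−P lag: d = Δt · v_P v_S / (v_P − v_S) = Δt · (5.62·3.27)/(5.62−3.27) ≈ 7.8202·Δt.
So d_N_03 = 129.39, d_N_04 = 100.76, d_N_05 = 242.70 km.
Circle about each station: (x + 106.2)² + (y − 84.5)² = 129.39²; (x + 62.2)² + (y − 197.6)² = 100.76²; (x − 47.5)² + (y + 108.5)² = 242.70².
Subtracting the N_03 equation from the N_04 and N_05 equations removes the quadratic terms:
88.0 x + 226.2 y = 31085.10
307.4 x − 386.0 y = -46551.71
Solving the 2×2 system: x ≈ 14.2, y ≈ 131.9 km.

14.2 km east, 131.9 km north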